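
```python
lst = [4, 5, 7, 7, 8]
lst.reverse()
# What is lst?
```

[8, 7, 7, 5, 4]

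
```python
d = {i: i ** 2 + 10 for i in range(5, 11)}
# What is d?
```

{5: 35, 6: 46, 7: 59, 8: 74, 9: 91, 10: 110}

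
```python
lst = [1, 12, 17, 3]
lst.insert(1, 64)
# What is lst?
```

[1, 64, 12, 17, 3]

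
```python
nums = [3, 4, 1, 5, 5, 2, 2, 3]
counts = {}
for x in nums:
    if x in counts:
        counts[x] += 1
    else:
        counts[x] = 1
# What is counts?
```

Initial: counts = {}, nums = [3, 4, 1, 5, 5, 2, 2, 3]
See 3: counts = {3: 1}
See 4: counts = {3: 1, 4: 1}
See 1: counts = {3: 1, 4: 1, 1: 1}
See 5: counts = {3: 1, 4: 1, 1: 1, 5: 1}
See 5: counts = {3: 1, 4: 1, 1: 1, 5: 2}
See 2: counts = {3: 1, 4: 1, 1: 1, 5: 2, 2: 1}
See 2: counts = {3: 1, 4: 1, 1: 1, 5: 2, 2: 2}
See 3: counts = {3: 2, 4: 1, 1: 1, 5: 2, 2: 2}

{3: 2, 4: 1, 1: 1, 5: 2, 2: 2}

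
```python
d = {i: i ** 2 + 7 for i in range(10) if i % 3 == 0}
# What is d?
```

{0: 7, 3: 16, 6: 43, 9: 88}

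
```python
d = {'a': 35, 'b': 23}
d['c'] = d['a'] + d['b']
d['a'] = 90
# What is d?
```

After line 1: d = {'a': 35, 'b': 23}
After line 2 (d['c'] = 35 + 23): d = {'a': 35, 'b': 23, 'c': 58}
After line 3: d = {'a': 90, 'b': 23, 'c': 58}

{'a': 90, 'b': 23, 'c': 58}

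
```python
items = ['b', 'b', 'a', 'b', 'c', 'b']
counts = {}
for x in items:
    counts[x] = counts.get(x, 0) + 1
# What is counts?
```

Initial: counts = {}, items = ['b', 'b', 'a', 'b', 'c', 'b']
See 'b': counts = {'b': 1}
See 'b': counts = {'b': 2}
See 'a': counts = {'b': 2, 'a': 1}
See 'b': counts = {'b': 3, 'a': 1}
See 'c': counts = {'b': 3, 'a': 1, 'c': 1}
See 'b': counts = {'b': 4, 'a': 1, 'c': 1}

{'b': 4, 'a': 1, 'c': 1}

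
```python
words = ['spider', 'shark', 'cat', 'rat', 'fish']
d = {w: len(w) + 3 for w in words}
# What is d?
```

{'spider': 9, 'shark': 8, 'cat': 6, 'rat': 6, 'fish': 7}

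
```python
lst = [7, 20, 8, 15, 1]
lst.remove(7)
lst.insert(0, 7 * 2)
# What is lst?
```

After line 1: lst = [7, 20, 8, 15, 1]
After line 2 (remove first 7): lst = [20, 8, 15, 1]
After line 3 (insert 14 at index 0): lst = [14, 20, 8, 15, 1]

[14, 20, 8, 15, 1]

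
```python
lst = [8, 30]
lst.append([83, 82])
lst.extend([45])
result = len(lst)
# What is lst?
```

After line 1: lst = [8, 30]
After line 2 (append adds [83, 82] as single element): lst = [8, 30, [83, 82]]
After line 3 (extend unpacks [45], adds 45): lst = [8, 30, [83, 82], 45]
After line 4: result = len(lst) = 4

[8, 30, [83, 82], 45]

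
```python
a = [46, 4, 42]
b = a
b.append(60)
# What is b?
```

After line 1: a = [46, 4, 42]
After line 2 (b = a is an alias, same object): a = [46, 4, 42], b = [46, 4, 42]
After line 3 (b.append mutates the shared list): a = [46, 4, 42, 60], b = [46, 4, 42, 60]

[46, 4, 42, 60]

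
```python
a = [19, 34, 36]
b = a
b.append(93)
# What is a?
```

After line 1: a = [19, 34, 36]
After line 2 (b = a is an alias, same object): a = [19, 34, 36], b = [19, 34, 36]
After line 3 (b.append mutates the shared list): a = [19, 34, 36, 93], b = [19, 34, 36, 93]

[19, 34, 36, 93]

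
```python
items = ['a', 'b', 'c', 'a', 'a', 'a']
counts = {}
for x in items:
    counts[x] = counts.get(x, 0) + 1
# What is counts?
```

Initial: counts = {}, items = ['a', 'b', 'c', 'a', 'a', 'a']
See 'a': counts = {'a': 1}
See 'b': counts = {'a': 1, 'b': 1}
See 'c': counts = {'a': 1, 'b': 1, 'c': 1}
See 'a': counts = {'a': 2, 'b': 1, 'c': 1}
See 'a': counts = {'a': 3, 'b': 1, 'c': 1}
See 'a': counts = {'a': 4, 'b': 1, 'c': 1}

{'a': 4, 'b': 1, 'c': 1}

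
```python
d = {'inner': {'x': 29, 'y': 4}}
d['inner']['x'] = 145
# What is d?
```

After line 1: d = {'inner': {'x': 29, 'y': 4}}
After line 2 (inner x overwritten): d = {'inner': {'x': 145, 'y': 4}}

{'inner': {'x': 145, 'y': 4}}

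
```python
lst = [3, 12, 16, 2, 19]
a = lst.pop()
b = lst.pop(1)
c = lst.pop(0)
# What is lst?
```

After line 1: lst = [3, 12, 16, 2, 19]
After line 2 (pop() -> a = 19): lst = [3, 12, 16, 2]
After line 3 (pop(1) -> b = 12): lst = [3, 16, 2]
After line 4 (pop(0) -> c = 3): lst = [16, 2]

[16, 2]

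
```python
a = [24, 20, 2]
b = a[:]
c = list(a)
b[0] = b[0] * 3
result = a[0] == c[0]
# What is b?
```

After line 1: a = [24, 20, 2]
After line 2 (b = a[:], copy): a = [24, 20, 2], b = [24, 20, 2]
After line 3 (c = list(a) is a copy, new object): c = [24, 20, 2]
After line 4 (b[0] = 24 * 3 = 72; only b mutates (copy)): a = [24, 20, 2], b = [72, 20, 2], c = [24, 20, 2]
After line 5 (a[0] = 24, c[0] = 24; result = True)

[72, 20, 2]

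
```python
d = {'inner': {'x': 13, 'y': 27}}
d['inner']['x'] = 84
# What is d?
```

After line 1: d = {'inner': {'x': 13, 'y': 27}}
After line 2 (inner x overwritten): d = {'inner': {'x': 84, 'y': 27}}

{'inner': {'x': 84, 'y': 27}}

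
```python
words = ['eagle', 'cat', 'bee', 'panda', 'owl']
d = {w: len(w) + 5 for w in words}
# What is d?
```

{'eagle': 10, 'cat': 8, 'bee': 8, 'panda': 10, 'owl': 8}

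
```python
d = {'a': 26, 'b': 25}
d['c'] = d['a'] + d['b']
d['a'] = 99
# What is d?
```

After line 1: d = {'a': 26, 'b': 25}
After line 2 (d['c'] = 26 + 25): d = {'a': 26, 'b': 25, 'c': 51}
After line 3: d = {'a': 99, 'b': 25, 'c': 51}

{'a': 99, 'b': 25, 'c': 51}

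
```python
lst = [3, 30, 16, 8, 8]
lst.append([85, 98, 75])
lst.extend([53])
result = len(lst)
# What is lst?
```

After line 1: lst = [3, 30, 16, 8, 8]
After line 2 (append adds [85, 98, 75] as single element): lst = [3, 30, 16, 8, 8, [85, 98, 75]]
After line 3 (extend unpacks [53], adds 53): lst = [3, 30, 16, 8, 8, [85, 98, 75], 53]
After line 4: result = len(lst) = 7

[3, 30, 16, 8, 8, [85, 98, 75], 53]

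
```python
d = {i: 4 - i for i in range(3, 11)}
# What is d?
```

{3: 1, 4: 0, 5: -1, 6: -2, 7: -3, 8: -4, 9: -5, 10: -6}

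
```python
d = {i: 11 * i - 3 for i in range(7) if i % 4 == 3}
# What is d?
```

{3: 30}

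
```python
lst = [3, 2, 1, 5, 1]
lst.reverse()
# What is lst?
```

[1, 5, 1, 2, 3]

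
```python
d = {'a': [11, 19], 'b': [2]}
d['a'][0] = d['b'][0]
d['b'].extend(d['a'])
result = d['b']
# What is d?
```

After line 1: d = {'a': [11, 19], 'b': [2]}
After line 2 (a[0] = b[0] = 2): d = {'a': [2, 19], 'b': [2]}
After line 3 (b.extend(a) appends [2, 19]): d = {'a': [2, 19], 'b': [2, 2, 19]}
After line 4: result = d['b'] = [2, 2, 19]

{'a': [2, 19], 'b': [2, 2, 19]}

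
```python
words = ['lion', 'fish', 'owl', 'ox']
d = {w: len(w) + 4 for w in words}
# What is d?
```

{'lion': 8, 'fish': 8, 'owl': 7, 'ox': 6}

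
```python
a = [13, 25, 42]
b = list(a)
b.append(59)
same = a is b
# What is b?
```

After line 1: a = [13, 25, 42]
After line 2 (b = list(a) is a shallow copy, new object): a = [13, 25, 42], b = [13, 25, 42]
After line 3 (append only mutates b): a = [13, 25, 42], b = [13, 25, 42, 59]
After line 4 (same = a is b; different objects -> False): same = False

[13, 25, 42, 59]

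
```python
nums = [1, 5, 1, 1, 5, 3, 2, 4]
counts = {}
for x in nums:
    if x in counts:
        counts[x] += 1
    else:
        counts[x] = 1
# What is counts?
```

Initial: counts = {}, nums = [1, 5, 1, 1, 5, 3, 2, 4]
See 1: counts = {1: 1}
See 5: counts = {1: 1, 5: 1}
See 1: counts = {1: 2, 5: 1}
See 1: counts = {1: 3, 5: 1}
See 5: counts = {1: 3, 5: 2}
See 3: counts = {1: 3, 5: 2, 3: 1}
See 2: counts = {1: 3, 5: 2, 3: 1, 2: 1}
See 4: counts = {1: 3, 5: 2, 3: 1, 2: 1, 4: 1}

{1: 3, 5: 2, 3: 1, 2: 1, 4: 1}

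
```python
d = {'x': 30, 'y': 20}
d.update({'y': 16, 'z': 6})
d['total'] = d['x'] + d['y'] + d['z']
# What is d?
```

After line 1: d = {'x': 30, 'y': 20}
After line 2 (y overwritten, z added): d = {'x': 30, 'y': 16, 'z': 6}
After line 3 (total = 30 + 16 + 6 = 52): d = {'x': 30, 'y': 16, 'z': 6, 'total': 52}

{'x': 30, 'y': 16, 'z': 6, 'total': 52}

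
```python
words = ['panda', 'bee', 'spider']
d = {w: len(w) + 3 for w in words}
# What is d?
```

{'panda': 8, 'bee': 6, 'spider': 9}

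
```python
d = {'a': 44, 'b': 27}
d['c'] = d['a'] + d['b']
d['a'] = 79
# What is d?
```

After line 1: d = {'a': 44, 'b': 27}
After line 2 (d['c'] = 44 + 27): d = {'a': 44, 'b': 27, 'c': 71}
After line 3: d = {'a': 79, 'b': 27, 'c': 71}

{'a': 79, 'b': 27, 'c': 71}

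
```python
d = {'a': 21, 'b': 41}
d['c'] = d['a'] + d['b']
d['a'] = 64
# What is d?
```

After line 1: d = {'a': 21, 'b': 41}
After line 2 (d['c'] = 21 + 41): d = {'a': 21, 'b': 41, 'c': 62}
After line 3: d = {'a': 64, 'b': 41, 'c': 62}

{'a': 64, 'b': 41, 'c': 62}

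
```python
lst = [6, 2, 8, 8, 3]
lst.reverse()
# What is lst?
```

[3, 8, 8, 2, 6]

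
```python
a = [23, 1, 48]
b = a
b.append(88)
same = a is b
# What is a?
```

After line 1: a = [23, 1, 48]
After line 2 (b = a is an alias, same object): a = [23, 1, 48], b = [23, 1, 48]
After line 3 (b.append mutates the shared list): a = [23, 1, 48, 88], b = [23, 1, 48, 88]
After line 4 (same = a is b; same object -> True): same = True

[23, 1, 48, 88]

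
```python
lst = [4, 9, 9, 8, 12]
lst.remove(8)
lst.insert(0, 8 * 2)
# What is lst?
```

After line 1: lst = [4, 9, 9, 8, 12]
After line 2 (remove first 8): lst = [4, 9, 9, 12]
After line 3 (insert 16 at index 0): lst = [16, 4, 9, 9, 12]

[16, 4, 9, 9, 12]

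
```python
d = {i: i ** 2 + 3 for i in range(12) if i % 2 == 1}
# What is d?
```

{1: 4, 3: 12, 5: 28, 7: 52, 9: 84, 11: 124}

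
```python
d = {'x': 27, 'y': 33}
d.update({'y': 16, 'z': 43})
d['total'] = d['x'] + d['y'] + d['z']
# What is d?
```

After line 1: d = {'x': 27, 'y': 33}
After line 2 (y overwritten, z added): d = {'x': 27, 'y': 16, 'z': 43}
After line 3 (total = 27 + 16 + 43 = 86): d = {'x': 27, 'y': 16, 'z': 43, 'total': 86}

{'x': 27, 'y': 16, 'z': 43, 'total': 86}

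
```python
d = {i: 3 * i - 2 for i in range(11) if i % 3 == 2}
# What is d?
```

{2: 4, 5: 13, 8: 22}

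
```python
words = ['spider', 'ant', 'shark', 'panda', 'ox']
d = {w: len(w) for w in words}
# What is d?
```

{'spider': 6, 'ant': 3, 'shark': 5, 'panda': 5, 'ox': 2}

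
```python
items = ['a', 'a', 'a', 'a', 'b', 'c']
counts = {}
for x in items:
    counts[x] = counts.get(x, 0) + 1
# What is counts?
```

Initial: counts = {}, items = ['a', 'a', 'a', 'a', 'b', 'c']
See 'a': counts = {'a': 1}
See 'a': counts = {'a': 2}
See 'a': counts = {'a': 3}
See 'a': counts = {'a': 4}
See 'b': counts = {'a': 4, 'b': 1}
See 'c': counts = {'a': 4, 'b': 1, 'c': 1}

{'a': 4, 'b': 1, 'c': 1}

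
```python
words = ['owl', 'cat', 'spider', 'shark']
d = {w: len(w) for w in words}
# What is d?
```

{'owl': 3, 'cat': 3, 'spider': 6, 'shark': 5}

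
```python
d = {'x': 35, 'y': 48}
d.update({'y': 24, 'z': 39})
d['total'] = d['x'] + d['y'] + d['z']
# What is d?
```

After line 1: d = {'x': 35, 'y': 48}
After line 2 (y overwritten, z added): d = {'x': 35, 'y': 24, 'z': 39}
After line 3 (total = 35 + 24 + 39 = 98): d = {'x': 35, 'y': 24, 'z': 39, 'total': 98}

{'x': 35, 'y': 24, 'z': 39, 'total': 98}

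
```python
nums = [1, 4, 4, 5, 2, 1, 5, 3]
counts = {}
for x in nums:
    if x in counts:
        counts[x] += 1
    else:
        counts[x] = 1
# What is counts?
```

Initial: counts = {}, nums = [1, 4, 4, 5, 2, 1, 5, 3]
See 1: counts = {1: 1}
See 4: counts = {1: 1, 4: 1}
See 4: counts = {1: 1, 4: 2}
See 5: counts = {1: 1, 4: 2, 5: 1}
See 2: counts = {1: 1, 4: 2, 5: 1, 2: 1}
See 1: counts = {1: 2, 4: 2, 5: 1, 2: 1}
See 5: counts = {1: 2, 4: 2, 5: 2, 2: 1}
See 3: counts = {1: 2, 4: 2, 5: 2, 2: 1, 3: 1}

{1: 2, 4: 2, 5: 2, 2: 1, 3: 1}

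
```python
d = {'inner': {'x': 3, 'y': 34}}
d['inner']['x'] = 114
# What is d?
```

After line 1: d = {'inner': {'x': 3, 'y': 34}}
After line 2 (inner x overwritten): d = {'inner': {'x': 114, 'y': 34}}

{'inner': {'x': 114, 'y': 34}}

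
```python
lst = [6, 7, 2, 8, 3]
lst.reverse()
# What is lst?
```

[3, 8, 2, 7, 6]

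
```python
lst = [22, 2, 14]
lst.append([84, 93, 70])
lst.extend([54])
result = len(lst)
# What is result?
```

After line 1: lst = [22, 2, 14]
After line 2 (append adds [84, 93, 70] as single element): lst = [22, 2, 14, [84, 93, 70]]
After line 3 (extend unpacks [54], adds 54): lst = [22, 2, 14, [84, 93, 70], 54]
After line 4: result = len(lst) = 5

5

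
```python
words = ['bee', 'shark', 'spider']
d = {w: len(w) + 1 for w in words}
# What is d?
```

{'bee': 4, 'shark': 6, 'spider': 7}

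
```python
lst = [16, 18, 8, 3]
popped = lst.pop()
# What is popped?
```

3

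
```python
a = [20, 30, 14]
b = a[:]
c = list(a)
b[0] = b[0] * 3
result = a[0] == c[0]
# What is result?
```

After line 1: a = [20, 30, 14]
After line 2 (b = a[:], copy): a = [20, 30, 14], b = [20, 30, 14]
After line 3 (c = list(a) is a copy, new object): c = [20, 30, 14]
After line 4 (b[0] = 20 * 3 = 60; only b mutates (copy)): a = [20, 30, 14], b = [60, 30, 14], c = [20, 30, 14]
After line 5 (a[0] = 20, c[0] = 20; result = True)

True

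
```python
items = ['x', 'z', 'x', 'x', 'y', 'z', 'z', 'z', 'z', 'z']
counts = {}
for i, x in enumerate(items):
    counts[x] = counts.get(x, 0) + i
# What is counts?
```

Initial: counts = {}, items = ['x', 'z', 'x', 'x', 'y', 'z', 'z', 'z', 'z', 'z']
i=0, x='x': counts = {'x': 0}
i=1, x='z': counts = {'x': 0, 'z': 1}
i=2, x='x': counts = {'x': 2, 'z': 1}
i=3, x='x': counts = {'x': 5, 'z': 1}
i=4, x='y': counts = {'x': 5, 'z': 1, 'y': 4}
i=5, x='z': counts = {'x': 5, 'z': 6, 'y': 4}
i=6, x='z': counts = {'x': 5, 'z': 12, 'y': 4}
i=7, x='z': counts = {'x': 5, 'z': 19, 'y': 4}
i=8, x='z': counts = {'x': 5, 'z': 27, 'y': 4}
i=9, x='z': counts = {'x': 5, 'z': 36, 'y': 4}

{'x': 5, 'z': 36, 'y': 4}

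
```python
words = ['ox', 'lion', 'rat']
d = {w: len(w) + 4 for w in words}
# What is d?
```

{'ox': 6, 'lion': 8, 'rat': 7}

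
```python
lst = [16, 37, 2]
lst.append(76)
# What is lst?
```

[16, 37, 2, 76]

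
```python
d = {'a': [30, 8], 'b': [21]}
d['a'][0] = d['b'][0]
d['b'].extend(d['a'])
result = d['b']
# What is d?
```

After line 1: d = {'a': [30, 8], 'b': [21]}
After line 2 (a[0] = b[0] = 21): d = {'a': [21, 8], 'b': [21]}
After line 3 (b.extend(a) appends [21, 8]): d = {'a': [21, 8], 'b': [21, 21, 8]}
After line 4: result = d['b'] = [21, 21, 8]

{'a': [21, 8], 'b': [21, 21, 8]}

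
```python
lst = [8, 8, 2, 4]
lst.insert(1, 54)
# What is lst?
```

[8, 54, 8, 2, 4]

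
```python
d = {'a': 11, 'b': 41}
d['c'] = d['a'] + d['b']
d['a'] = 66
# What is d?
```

After line 1: d = {'a': 11, 'b': 41}
After line 2 (d['c'] = 11 + 41): d = {'a': 11, 'b': 41, 'c': 52}
After line 3: d = {'a': 66, 'b': 41, 'c': 52}

{'a': 66, 'b': 41, 'c': 52}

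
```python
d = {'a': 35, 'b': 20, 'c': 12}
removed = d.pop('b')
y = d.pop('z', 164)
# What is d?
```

After line 1: d = {'a': 35, 'b': 20, 'c': 12}
After line 2 (pop 'b' returns 20): d = {'a': 35, 'c': 12}, removed = 20
After line 3 (pop 'z' missing, returns default 164): d = {'a': 35, 'c': 12}, y = 164

{'a': 35, 'c': 12}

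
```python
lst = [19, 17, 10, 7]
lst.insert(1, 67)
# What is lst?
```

[19, 67, 17, 10, 7]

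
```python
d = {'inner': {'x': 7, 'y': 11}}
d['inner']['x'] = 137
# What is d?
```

After line 1: d = {'inner': {'x': 7, 'y': 11}}
After line 2 (inner x overwritten): d = {'inner': {'x': 137, 'y': 11}}

{'inner': {'x': 137, 'y': 11}}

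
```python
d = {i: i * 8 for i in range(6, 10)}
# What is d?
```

{6: 48, 7: 56, 8: 64, 9: 72}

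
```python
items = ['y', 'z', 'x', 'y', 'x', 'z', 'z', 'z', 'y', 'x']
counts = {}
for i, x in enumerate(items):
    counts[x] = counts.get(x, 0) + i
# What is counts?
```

Initial: counts = {}, items = ['y', 'z', 'x', 'y', 'x', 'z', 'z', 'z', 'y', 'x']
i=0, x='y': counts = {'y': 0}
i=1, x='z': counts = {'y': 0, 'z': 1}
i=2, x='x': counts = {'y': 0, 'z': 1, 'x': 2}
i=3, x='y': counts = {'y': 3, 'z': 1, 'x': 2}
i=4, x='x': counts = {'y': 3, 'z': 1, 'x': 6}
i=5, x='z': counts = {'y': 3, 'z': 6, 'x': 6}
i=6, x='z': counts = {'y': 3, 'z': 12, 'x': 6}
i=7, x='z': counts = {'y': 3, 'z': 19, 'x': 6}
i=8, x='y': counts = {'y': 11, 'z': 19, 'x': 6}
i=9, x='x': counts = {'y': 11, 'z': 19, 'x': 15}

{'y': 11, 'z': 19, 'x': 15}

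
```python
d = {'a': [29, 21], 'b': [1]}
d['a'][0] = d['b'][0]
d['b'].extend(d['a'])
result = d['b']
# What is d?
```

After line 1: d = {'a': [29, 21], 'b': [1]}
After line 2 (a[0] = b[0] = 1): d = {'a': [1, 21], 'b': [1]}
After line 3 (b.extend(a) appends [1, 21]): d = {'a': [1, 21], 'b': [1, 1, 21]}
After line 4: result = d['b'] = [1, 1, 21]

{'a': [1, 21], 'b': [1, 1, 21]}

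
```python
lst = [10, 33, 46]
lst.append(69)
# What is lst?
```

[10, 33, 46, 69]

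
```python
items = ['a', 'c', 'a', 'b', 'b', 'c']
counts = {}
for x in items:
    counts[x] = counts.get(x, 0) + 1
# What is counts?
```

Initial: counts = {}, items = ['a', 'c', 'a', 'b', 'b', 'c']
See 'a': counts = {'a': 1}
See 'c': counts = {'a': 1, 'c': 1}
See 'a': counts = {'a': 2, 'c': 1}
See 'b': counts = {'a': 2, 'c': 1, 'b': 1}
See 'b': counts = {'a': 2, 'c': 1, 'b': 2}
See 'c': counts = {'a': 2, 'c': 2, 'b': 2}

{'a': 2, 'c': 2, 'b': 2}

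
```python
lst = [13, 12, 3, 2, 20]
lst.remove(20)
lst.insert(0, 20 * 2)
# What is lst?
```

After line 1: lst = [13, 12, 3, 2, 20]
After line 2 (remove first 20): lst = [13, 12, 3, 2]
After line 3 (insert 40 at index 0): lst = [40, 13, 12, 3, 2]

[40, 13, 12, 3, 2]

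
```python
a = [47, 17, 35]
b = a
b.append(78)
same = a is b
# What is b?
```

After line 1: a = [47, 17, 35]
After line 2 (b = a is an alias, same object): a = [47, 17, 35], b = [47, 17, 35]
After line 3 (b.append mutates the shared list): a = [47, 17, 35, 78], b = [47, 17, 35, 78]
After line 4 (same = a is b; same object -> True): same = True

[47, 17, 35, 78]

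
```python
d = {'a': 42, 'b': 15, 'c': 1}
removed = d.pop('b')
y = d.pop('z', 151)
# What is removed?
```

After line 1: d = {'a': 42, 'b': 15, 'c': 1}
After line 2 (pop 'b' returns 15): d = {'a': 42, 'c': 1}, removed = 15
After line 3 (pop 'z' missing, returns default 151): d = {'a': 42, 'c': 1}, y = 151

15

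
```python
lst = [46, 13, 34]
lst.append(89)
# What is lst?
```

[46, 13, 34, 89]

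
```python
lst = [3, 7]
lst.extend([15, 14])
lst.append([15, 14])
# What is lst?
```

After line 1: lst = [3, 7]
After line 2 (extend unpacks [15, 14]): lst = [3, 7, 15, 14]
After line 3 (append adds [15, 14] as single element): lst = [3, 7, 15, 14, [15, 14]]

[3, 7, 15, 14, [15, 14]]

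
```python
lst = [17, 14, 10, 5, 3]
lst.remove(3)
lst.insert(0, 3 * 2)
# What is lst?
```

After line 1: lst = [17, 14, 10, 5, 3]
After line 2 (remove first 3): lst = [17, 14, 10, 5]
After line 3 (insert 6 at index 0): lst = [6, 17, 14, 10, 5]

[6, 17, 14, 10, 5]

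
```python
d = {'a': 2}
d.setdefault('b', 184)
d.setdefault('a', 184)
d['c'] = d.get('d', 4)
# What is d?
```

After line 1: d = {'a': 2}
After line 2 (setdefault adds 'b'=184): d = {'a': 2, 'b': 184}
After line 3 (setdefault 'a' no-op, already exists): d = {'a': 2, 'b': 184}
After line 4 (get('d', 4) returns default since 'd' not in d): d = {'a': 2, 'b': 184, 'c': 4}

{'a': 2, 'b': 184, 'c': 4}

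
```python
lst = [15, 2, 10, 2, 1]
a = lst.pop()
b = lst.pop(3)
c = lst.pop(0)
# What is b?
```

After line 1: lst = [15, 2, 10, 2, 1]
After line 2 (pop() -> a = 1): lst = [15, 2, 10, 2]
After line 3 (pop(3) -> b = 2): lst = [15, 2, 10]
After line 4 (pop(0) -> c = 15): lst = [2, 10]

2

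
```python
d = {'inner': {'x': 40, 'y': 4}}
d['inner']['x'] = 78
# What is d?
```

After line 1: d = {'inner': {'x': 40, 'y': 4}}
After line 2 (inner x overwritten): d = {'inner': {'x': 78, 'y': 4}}

{'inner': {'x': 78, 'y': 4}}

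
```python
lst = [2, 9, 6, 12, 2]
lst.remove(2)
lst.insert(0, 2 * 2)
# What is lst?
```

After line 1: lst = [2, 9, 6, 12, 2]
After line 2 (remove first 2): lst = [9, 6, 12, 2]
After line 3 (insert 4 at index 0): lst = [4, 9, 6, 12, 2]

[4, 9, 6, 12, 2]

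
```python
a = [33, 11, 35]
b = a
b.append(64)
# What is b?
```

After line 1: a = [33, 11, 35]
After line 2 (b = a is an alias, same object): a = [33, 11, 35], b = [33, 11, 35]
After line 3 (b.append mutates the shared list): a = [33, 11, 35, 64], b = [33, 11, 35, 64]

[33, 11, 35, 64]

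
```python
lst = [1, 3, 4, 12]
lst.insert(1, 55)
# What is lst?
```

[1, 55, 3, 4, 12]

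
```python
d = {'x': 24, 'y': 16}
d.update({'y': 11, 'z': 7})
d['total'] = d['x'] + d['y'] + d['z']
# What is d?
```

After line 1: d = {'x': 24, 'y': 16}
After line 2 (y overwritten, z added): d = {'x': 24, 'y': 11, 'z': 7}
After line 3 (total = 24 + 11 + 7 = 42): d = {'x': 24, 'y': 11, 'z': 7, 'total': 42}

{'x': 24, 'y': 11, 'z': 7, 'total': 42}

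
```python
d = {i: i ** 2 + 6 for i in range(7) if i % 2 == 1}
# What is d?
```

{1: 7, 3: 15, 5: 31}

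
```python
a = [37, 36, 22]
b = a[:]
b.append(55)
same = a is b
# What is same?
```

After line 1: a = [37, 36, 22]
After line 2 (b = a[:] is a shallow copy, new object): a = [37, 36, 22], b = [37, 36, 22]
After line 3 (append only mutates b): a = [37, 36, 22], b = [37, 36, 22, 55]
After line 4 (same = a is b; different objects -> False): same = False

False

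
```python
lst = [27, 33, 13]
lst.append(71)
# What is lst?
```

[27, 33, 13, 71]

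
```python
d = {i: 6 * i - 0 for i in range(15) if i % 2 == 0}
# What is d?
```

{0: 0, 2: 12, 4: 24, 6: 36, 8: 48, 10: 60, 12: 72, 14: 84}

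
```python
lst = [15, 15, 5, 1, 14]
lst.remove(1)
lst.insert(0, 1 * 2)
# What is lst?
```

After line 1: lst = [15, 15, 5, 1, 14]
After line 2 (remove first 1): lst = [15, 15, 5, 14]
After line 3 (insert 2 at index 0): lst = [2, 15, 15, 5, 14]

[2, 15, 15, 5, 14]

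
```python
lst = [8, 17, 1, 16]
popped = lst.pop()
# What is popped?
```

16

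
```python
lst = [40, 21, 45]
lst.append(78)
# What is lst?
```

[40, 21, 45, 78]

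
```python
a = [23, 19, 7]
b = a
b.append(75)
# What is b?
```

After line 1: a = [23, 19, 7]
After line 2 (b = a is an alias, same object): a = [23, 19, 7], b = [23, 19, 7]
After line 3 (b.append mutates the shared list): a = [23, 19, 7, 75], b = [23, 19, 7, 75]

[23, 19, 7, 75]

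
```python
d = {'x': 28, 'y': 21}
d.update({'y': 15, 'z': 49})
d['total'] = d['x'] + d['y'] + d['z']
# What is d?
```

After line 1: d = {'x': 28, 'y': 21}
After line 2 (y overwritten, z added): d = {'x': 28, 'y': 15, 'z': 49}
After line 3 (total = 28 + 15 + 49 = 92): d = {'x': 28, 'y': 15, 'z': 49, 'total': 92}

{'x': 28, 'y': 15, 'z': 49, 'total': 92}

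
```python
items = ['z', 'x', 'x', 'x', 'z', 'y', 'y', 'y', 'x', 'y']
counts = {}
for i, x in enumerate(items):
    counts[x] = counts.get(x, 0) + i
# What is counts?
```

Initial: counts = {}, items = ['z', 'x', 'x', 'x', 'z', 'y', 'y', 'y', 'x', 'y']
i=0, x='z': counts = {'z': 0}
i=1, x='x': counts = {'z': 0, 'x': 1}
i=2, x='x': counts = {'z': 0, 'x': 3}
i=3, x='x': counts = {'z': 0, 'x': 6}
i=4, x='z': counts = {'z': 4, 'x': 6}
i=5, x='y': counts = {'z': 4, 'x': 6, 'y': 5}
i=6, x='y': counts = {'z': 4, 'x': 6, 'y': 11}
i=7, x='y': counts = {'z': 4, 'x': 6, 'y': 18}
i=8, x='x': counts = {'z': 4, 'x': 14, 'y': 18}
i=9, x='y': counts = {'z': 4, 'x': 14, 'y': 27}

{'z': 4, 'x': 14, 'y': 27}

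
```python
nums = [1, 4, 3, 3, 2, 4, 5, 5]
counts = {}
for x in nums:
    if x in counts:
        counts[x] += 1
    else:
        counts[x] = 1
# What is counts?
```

Initial: counts = {}, nums = [1, 4, 3, 3, 2, 4, 5, 5]
See 1: counts = {1: 1}
See 4: counts = {1: 1, 4: 1}
See 3: counts = {1: 1, 4: 1, 3: 1}
See 3: counts = {1: 1, 4: 1, 3: 2}
See 2: counts = {1: 1, 4: 1, 3: 2, 2: 1}
See 4: counts = {1: 1, 4: 2, 3: 2, 2: 1}
See 5: counts = {1: 1, 4: 2, 3: 2, 2: 1, 5: 1}
See 5: counts = {1: 1, 4: 2, 3: 2, 2: 1, 5: 2}

{1: 1, 4: 2, 3: 2, 2: 1, 5: 2}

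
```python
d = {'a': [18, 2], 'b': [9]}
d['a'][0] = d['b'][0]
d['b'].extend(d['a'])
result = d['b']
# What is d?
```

After line 1: d = {'a': [18, 2], 'b': [9]}
After line 2 (a[0] = b[0] = 9): d = {'a': [9, 2], 'b': [9]}
After line 3 (b.extend(a) appends [9, 2]): d = {'a': [9, 2], 'b': [9, 9, 2]}
After line 4: result = d['b'] = [9, 9, 2]

{'a': [9, 2], 'b': [9, 9, 2]}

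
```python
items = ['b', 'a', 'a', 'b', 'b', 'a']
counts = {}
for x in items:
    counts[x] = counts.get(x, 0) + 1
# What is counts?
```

Initial: counts = {}, items = ['b', 'a', 'a', 'b', 'b', 'a']
See 'b': counts = {'b': 1}
See 'a': counts = {'b': 1, 'a': 1}
See 'a': counts = {'b': 1, 'a': 2}
See 'b': counts = {'b': 2, 'a': 2}
See 'b': counts = {'b': 3, 'a': 2}
See 'a': counts = {'b': 3, 'a': 3}

{'b': 3, 'a': 3}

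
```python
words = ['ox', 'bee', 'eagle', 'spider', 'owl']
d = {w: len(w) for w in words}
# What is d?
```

{'ox': 2, 'bee': 3, 'eagle': 5, 'spider': 6, 'owl': 3}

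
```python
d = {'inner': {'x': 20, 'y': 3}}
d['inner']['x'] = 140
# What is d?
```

After line 1: d = {'inner': {'x': 20, 'y': 3}}
After line 2 (inner x overwritten): d = {'inner': {'x': 140, 'y': 3}}

{'inner': {'x': 140, 'y': 3}}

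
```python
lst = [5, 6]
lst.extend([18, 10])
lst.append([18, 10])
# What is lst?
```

After line 1: lst = [5, 6]
After line 2 (extend unpacks [18, 10]): lst = [5, 6, 18, 10]
After line 3 (append adds [18, 10] as single element): lst = [5, 6, 18, 10, [18, 10]]

[5, 6, 18, 10, [18, 10]]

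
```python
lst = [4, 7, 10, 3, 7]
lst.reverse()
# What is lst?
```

[7, 3, 10, 7, 4]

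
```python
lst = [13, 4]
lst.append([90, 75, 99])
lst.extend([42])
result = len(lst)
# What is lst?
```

After line 1: lst = [13, 4]
After line 2 (append adds [90, 75, 99] as single element): lst = [13, 4, [90, 75, 99]]
After line 3 (extend unpacks [42], adds 42): lst = [13, 4, [90, 75, 99], 42]
After line 4: result = len(lst) = 4

[13, 4, [90, 75, 99], 42]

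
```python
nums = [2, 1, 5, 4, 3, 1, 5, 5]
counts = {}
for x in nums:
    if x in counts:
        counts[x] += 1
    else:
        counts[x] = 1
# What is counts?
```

Initial: counts = {}, nums = [2, 1, 5, 4, 3, 1, 5, 5]
See 2: counts = {2: 1}
See 1: counts = {2: 1, 1: 1}
See 5: counts = {2: 1, 1: 1, 5: 1}
See 4: counts = {2: 1, 1: 1, 5: 1, 4: 1}
See 3: counts = {2: 1, 1: 1, 5: 1, 4: 1, 3: 1}
See 1: counts = {2: 1, 1: 2, 5: 1, 4: 1, 3: 1}
See 5: counts = {2: 1, 1: 2, 5: 2, 4: 1, 3: 1}
See 5: counts = {2: 1, 1: 2, 5: 3, 4: 1, 3: 1}

{2: 1, 1: 2, 5: 3, 4: 1, 3: 1}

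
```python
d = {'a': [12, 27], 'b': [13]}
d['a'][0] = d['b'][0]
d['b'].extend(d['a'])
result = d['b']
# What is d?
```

After line 1: d = {'a': [12, 27], 'b': [13]}
After line 2 (a[0] = b[0] = 13): d = {'a': [13, 27], 'b': [13]}
After line 3 (b.extend(a) appends [13, 27]): d = {'a': [13, 27], 'b': [13, 13, 27]}
After line 4: result = d['b'] = [13, 13, 27]

{'a': [13, 27], 'b': [13, 13, 27]}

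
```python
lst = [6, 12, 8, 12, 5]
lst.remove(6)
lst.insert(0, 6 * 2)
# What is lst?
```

After line 1: lst = [6, 12, 8, 12, 5]
After line 2 (remove first 6): lst = [12, 8, 12, 5]
After line 3 (insert 12 at index 0): lst = [12, 12, 8, 12, 5]

[12, 12, 8, 12, 5]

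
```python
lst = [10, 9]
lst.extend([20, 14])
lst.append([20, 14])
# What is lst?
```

After line 1: lst = [10, 9]
After line 2 (extend unpacks [20, 14]): lst = [10, 9, 20, 14]
After line 3 (append adds [20, 14] as single element): lst = [10, 9, 20, 14, [20, 14]]

[10, 9, 20, 14, [20, 14]]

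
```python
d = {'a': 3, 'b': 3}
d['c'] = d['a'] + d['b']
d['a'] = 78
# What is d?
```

After line 1: d = {'a': 3, 'b': 3}
After line 2 (d['c'] = 3 + 3): d = {'a': 3, 'b': 3, 'c': 6}
After line 3: d = {'a': 78, 'b': 3, 'c': 6}

{'a': 78, 'b': 3, 'c': 6}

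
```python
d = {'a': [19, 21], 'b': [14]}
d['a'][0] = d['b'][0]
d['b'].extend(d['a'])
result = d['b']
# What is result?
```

After line 1: d = {'a': [19, 21], 'b': [14]}
After line 2 (a[0] = b[0] = 14): d = {'a': [14, 21], 'b': [14]}
After line 3 (b.extend(a) appends [14, 21]): d = {'a': [14, 21], 'b': [14, 14, 21]}
After line 4: result = d['b'] = [14, 14, 21]

[14, 14, 21]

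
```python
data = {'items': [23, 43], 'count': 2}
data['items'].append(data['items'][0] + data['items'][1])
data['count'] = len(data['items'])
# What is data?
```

After line 1: data = {'items': [23, 43], 'count': 2}
After line 2 (append 23 + 43 = 66): data = {'items': [23, 43, 66], 'count': 2}
After line 3 (count = len(items) = 3): data = {'items': [23, 43, 66], 'count': 3}

{'items': [23, 43, 66], 'count': 3}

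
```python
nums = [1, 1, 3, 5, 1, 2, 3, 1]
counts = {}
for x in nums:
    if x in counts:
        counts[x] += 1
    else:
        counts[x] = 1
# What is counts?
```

Initial: counts = {}, nums = [1, 1, 3, 5, 1, 2, 3, 1]
See 1: counts = {1: 1}
See 1: counts = {1: 2}
See 3: counts = {1: 2, 3: 1}
See 5: counts = {1: 2, 3: 1, 5: 1}
See 1: counts = {1: 3, 3: 1, 5: 1}
See 2: counts = {1: 3, 3: 1, 5: 1, 2: 1}
See 3: counts = {1: 3, 3: 2, 5: 1, 2: 1}
See 1: counts = {1: 4, 3: 2, 5: 1, 2: 1}

{1: 4, 3: 2, 5: 1, 2: 1}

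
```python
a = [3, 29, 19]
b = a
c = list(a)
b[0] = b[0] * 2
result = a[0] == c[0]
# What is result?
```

After line 1: a = [3, 29, 19]
After line 2 (b = a, alias): a = [3, 29, 19], b = [3, 29, 19]
After line 3 (c = list(a) is a copy, new object): c = [3, 29, 19]
After line 4 (b[0] = 3 * 2 = 6; mutates shared a/b): a = b = [6, 29, 19], c = [3, 29, 19]
After line 5 (a[0] = 6, c[0] = 3; result = False)

False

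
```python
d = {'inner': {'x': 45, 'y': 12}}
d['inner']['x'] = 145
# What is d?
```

After line 1: d = {'inner': {'x': 45, 'y': 12}}
After line 2 (inner x overwritten): d = {'inner': {'x': 145, 'y': 12}}

{'inner': {'x': 145, 'y': 12}}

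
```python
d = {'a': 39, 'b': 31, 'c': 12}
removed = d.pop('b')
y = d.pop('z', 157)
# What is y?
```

After line 1: d = {'a': 39, 'b': 31, 'c': 12}
After line 2 (pop 'b' returns 31): d = {'a': 39, 'c': 12}, removed = 31
After line 3 (pop 'z' missing, returns default 157): d = {'a': 39, 'c': 12}, y = 157

157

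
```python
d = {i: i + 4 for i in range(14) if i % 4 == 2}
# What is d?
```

{2: 6, 6: 10, 10: 14}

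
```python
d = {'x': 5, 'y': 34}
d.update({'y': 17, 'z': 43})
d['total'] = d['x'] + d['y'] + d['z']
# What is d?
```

After line 1: d = {'x': 5, 'y': 34}
After line 2 (y overwritten, z added): d = {'x': 5, 'y': 17, 'z': 43}
After line 3 (total = 5 + 17 + 43 = 65): d = {'x': 5, 'y': 17, 'z': 43, 'total': 65}

{'x': 5, 'y': 17, 'z': 43, 'total': 65}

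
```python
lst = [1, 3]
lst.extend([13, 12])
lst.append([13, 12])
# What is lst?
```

After line 1: lst = [1, 3]
After line 2 (extend unpacks [13, 12]): lst = [1, 3, 13, 12]
After line 3 (append adds [13, 12] as single element): lst = [1, 3, 13, 12, [13, 12]]

[1, 3, 13, 12, [13, 12]]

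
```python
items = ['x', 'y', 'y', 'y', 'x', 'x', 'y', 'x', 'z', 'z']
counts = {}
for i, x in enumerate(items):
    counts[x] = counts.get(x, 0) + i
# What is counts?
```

Initial: counts = {}, items = ['x', 'y', 'y', 'y', 'x', 'x', 'y', 'x', 'z', 'z']
i=0, x='x': counts = {'x': 0}
i=1, x='y': counts = {'x': 0, 'y': 1}
i=2, x='y': counts = {'x': 0, 'y': 3}
i=3, x='y': counts = {'x': 0, 'y': 6}
i=4, x='x': counts = {'x': 4, 'y': 6}
i=5, x='x': counts = {'x': 9, 'y': 6}
i=6, x='y': counts = {'x': 9, 'y': 12}
i=7, x='x': counts = {'x': 16, 'y': 12}
i=8, x='z': counts = {'x': 16, 'y': 12, 'z': 8}
i=9, x='z': counts = {'x': 16, 'y': 12, 'z': 17}

{'x': 16, 'y': 12, 'z': 17}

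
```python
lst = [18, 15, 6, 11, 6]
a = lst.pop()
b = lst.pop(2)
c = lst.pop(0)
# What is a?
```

After line 1: lst = [18, 15, 6, 11, 6]
After line 2 (pop() -> a = 6): lst = [18, 15, 6, 11]
After line 3 (pop(2) -> b = 6): lst = [18, 15, 11]
After line 4 (pop(0) -> c = 18): lst = [15, 11]

6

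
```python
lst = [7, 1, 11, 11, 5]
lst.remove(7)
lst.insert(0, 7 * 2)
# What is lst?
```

After line 1: lst = [7, 1, 11, 11, 5]
After line 2 (remove first 7): lst = [1, 11, 11, 5]
After line 3 (insert 14 at index 0): lst = [14, 1, 11, 11, 5]

[14, 1, 11, 11, 5]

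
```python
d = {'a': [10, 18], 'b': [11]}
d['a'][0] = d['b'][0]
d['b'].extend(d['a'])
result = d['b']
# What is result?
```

After line 1: d = {'a': [10, 18], 'b': [11]}
After line 2 (a[0] = b[0] = 11): d = {'a': [11, 18], 'b': [11]}
After line 3 (b.extend(a) appends [11, 18]): d = {'a': [11, 18], 'b': [11, 11, 18]}
After line 4: result = d['b'] = [11, 11, 18]

[11, 11, 18]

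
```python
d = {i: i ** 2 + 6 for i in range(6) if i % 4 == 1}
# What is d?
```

{1: 7, 5: 31}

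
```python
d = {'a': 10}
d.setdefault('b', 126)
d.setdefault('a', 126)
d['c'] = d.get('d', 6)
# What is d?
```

After line 1: d = {'a': 10}
After line 2 (setdefault adds 'b'=126): d = {'a': 10, 'b': 126}
After line 3 (setdefault 'a' no-op, already exists): d = {'a': 10, 'b': 126}
After line 4 (get('d', 6) returns default since 'd' not in d): d = {'a': 10, 'b': 126, 'c': 6}

{'a': 10, 'b': 126, 'c': 6}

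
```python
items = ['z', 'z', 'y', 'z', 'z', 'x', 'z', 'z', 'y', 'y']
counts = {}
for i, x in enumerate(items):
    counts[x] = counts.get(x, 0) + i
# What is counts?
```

Initial: counts = {}, items = ['z', 'z', 'y', 'z', 'z', 'x', 'z', 'z', 'y', 'y']
i=0, x='z': counts = {'z': 0}
i=1, x='z': counts = {'z': 1}
i=2, x='y': counts = {'z': 1, 'y': 2}
i=3, x='z': counts = {'z': 4, 'y': 2}
i=4, x='z': counts = {'z': 8, 'y': 2}
i=5, x='x': counts = {'z': 8, 'y': 2, 'x': 5}
i=6, x='z': counts = {'z': 14, 'y': 2, 'x': 5}
i=7, x='z': counts = {'z': 21, 'y': 2, 'x': 5}
i=8, x='y': counts = {'z': 21, 'y': 10, 'x': 5}
i=9, x='y': counts = {'z': 21, 'y': 19, 'x': 5}

{'z': 21, 'y': 19, 'x': 5}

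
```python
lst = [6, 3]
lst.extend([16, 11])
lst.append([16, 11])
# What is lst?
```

After line 1: lst = [6, 3]
After line 2 (extend unpacks [16, 11]): lst = [6, 3, 16, 11]
After line 3 (append adds [16, 11] as single element): lst = [6, 3, 16, 11, [16, 11]]

[6, 3, 16, 11, [16, 11]]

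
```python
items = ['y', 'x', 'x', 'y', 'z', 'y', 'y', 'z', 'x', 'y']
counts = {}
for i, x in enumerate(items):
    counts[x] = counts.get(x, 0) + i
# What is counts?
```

Initial: counts = {}, items = ['y', 'x', 'x', 'y', 'z', 'y', 'y', 'z', 'x', 'y']
i=0, x='y': counts = {'y': 0}
i=1, x='x': counts = {'y': 0, 'x': 1}
i=2, x='x': counts = {'y': 0, 'x': 3}
i=3, x='y': counts = {'y': 3, 'x': 3}
i=4, x='z': counts = {'y': 3, 'x': 3, 'z': 4}
i=5, x='y': counts = {'y': 8, 'x': 3, 'z': 4}
i=6, x='y': counts = {'y': 14, 'x': 3, 'z': 4}
i=7, x='z': counts = {'y': 14, 'x': 3, 'z': 11}
i=8, x='x': counts = {'y': 14, 'x': 11, 'z': 11}
i=9, x='y': counts = {'y': 23, 'x': 11, 'z': 11}

{'y': 23, 'x': 11, 'z': 11}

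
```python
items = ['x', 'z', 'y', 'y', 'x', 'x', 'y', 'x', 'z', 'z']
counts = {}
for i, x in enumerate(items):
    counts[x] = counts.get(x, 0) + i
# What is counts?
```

Initial: counts = {}, items = ['x', 'z', 'y', 'y', 'x', 'x', 'y', 'x', 'z', 'z']
i=0, x='x': counts = {'x': 0}
i=1, x='z': counts = {'x': 0, 'z': 1}
i=2, x='y': counts = {'x': 0, 'z': 1, 'y': 2}
i=3, x='y': counts = {'x': 0, 'z': 1, 'y': 5}
i=4, x='x': counts = {'x': 4, 'z': 1, 'y': 5}
i=5, x='x': counts = {'x': 9, 'z': 1, 'y': 5}
i=6, x='y': counts = {'x': 9, 'z': 1, 'y': 11}
i=7, x='x': counts = {'x': 16, 'z': 1, 'y': 11}
i=8, x='z': counts = {'x': 16, 'z': 9, 'y': 11}
i=9, x='z': counts = {'x': 16, 'z': 18, 'y': 11}

{'x': 16, 'z': 18, 'y': 11}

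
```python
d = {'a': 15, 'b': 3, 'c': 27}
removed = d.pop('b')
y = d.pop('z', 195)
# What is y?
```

After line 1: d = {'a': 15, 'b': 3, 'c': 27}
After line 2 (pop 'b' returns 3): d = {'a': 15, 'c': 27}, removed = 3
After line 3 (pop 'z' missing, returns default 195): d = {'a': 15, 'c': 27}, y = 195

195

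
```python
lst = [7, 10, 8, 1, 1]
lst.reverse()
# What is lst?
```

[1, 1, 8, 10, 7]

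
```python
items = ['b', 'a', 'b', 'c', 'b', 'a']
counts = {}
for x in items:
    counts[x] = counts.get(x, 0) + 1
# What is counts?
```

Initial: counts = {}, items = ['b', 'a', 'b', 'c', 'b', 'a']
See 'b': counts = {'b': 1}
See 'a': counts = {'b': 1, 'a': 1}
See 'b': counts = {'b': 2, 'a': 1}
See 'c': counts = {'b': 2, 'a': 1, 'c': 1}
See 'b': counts = {'b': 3, 'a': 1, 'c': 1}
See 'a': counts = {'b': 3, 'a': 2, 'c': 1}

{'b': 3, 'a': 2, 'c': 1}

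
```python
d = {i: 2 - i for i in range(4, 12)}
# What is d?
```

{4: -2, 5: -3, 6: -4, 7: -5, 8: -6, 9: -7, 10: -8, 11: -9}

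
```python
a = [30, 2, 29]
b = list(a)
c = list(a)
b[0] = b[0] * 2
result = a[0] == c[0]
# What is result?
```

After line 1: a = [30, 2, 29]
After line 2 (b = list(a), copy): a = [30, 2, 29], b = [30, 2, 29]
After line 3 (c = list(a) is a copy, new object): c = [30, 2, 29]
After line 4 (b[0] = 30 * 2 = 60; only b mutates (copy)): a = [30, 2, 29], b = [60, 2, 29], c = [30, 2, 29]
After line 5 (a[0] = 30, c[0] = 30; result = True)

True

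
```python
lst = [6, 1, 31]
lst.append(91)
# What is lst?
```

[6, 1, 31, 91]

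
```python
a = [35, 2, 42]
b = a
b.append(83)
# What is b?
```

After line 1: a = [35, 2, 42]
After line 2 (b = a is an alias, same object): a = [35, 2, 42], b = [35, 2, 42]
After line 3 (b.append mutates the shared list): a = [35, 2, 42, 83], b = [35, 2, 42, 83]

[35, 2, 42, 83]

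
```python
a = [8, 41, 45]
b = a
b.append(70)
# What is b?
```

After line 1: a = [8, 41, 45]
After line 2 (b = a is an alias, same object): a = [8, 41, 45], b = [8, 41, 45]
After line 3 (b.append mutates the shared list): a = [8, 41, 45, 70], b = [8, 41, 45, 70]

[8, 41, 45, 70]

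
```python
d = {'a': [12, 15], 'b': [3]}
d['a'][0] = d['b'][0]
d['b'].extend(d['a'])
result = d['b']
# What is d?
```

After line 1: d = {'a': [12, 15], 'b': [3]}
After line 2 (a[0] = b[0] = 3): d = {'a': [3, 15], 'b': [3]}
After line 3 (b.extend(a) appends [3, 15]): d = {'a': [3, 15], 'b': [3, 3, 15]}
After line 4: result = d['b'] = [3, 3, 15]

{'a': [3, 15], 'b': [3, 3, 15]}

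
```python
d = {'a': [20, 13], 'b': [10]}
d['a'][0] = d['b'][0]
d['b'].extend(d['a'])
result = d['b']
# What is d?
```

After line 1: d = {'a': [20, 13], 'b': [10]}
After line 2 (a[0] = b[0] = 10): d = {'a': [10, 13], 'b': [10]}
After line 3 (b.extend(a) appends [10, 13]): d = {'a': [10, 13], 'b': [10, 10, 13]}
After line 4: result = d['b'] = [10, 10, 13]

{'a': [10, 13], 'b': [10, 10, 13]}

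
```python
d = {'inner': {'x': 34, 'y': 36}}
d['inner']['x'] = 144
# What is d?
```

After line 1: d = {'inner': {'x': 34, 'y': 36}}
After line 2 (inner x overwritten): d = {'inner': {'x': 144, 'y': 36}}

{'inner': {'x': 144, 'y': 36}}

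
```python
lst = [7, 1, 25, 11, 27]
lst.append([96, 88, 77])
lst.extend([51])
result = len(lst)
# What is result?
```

After line 1: lst = [7, 1, 25, 11, 27]
After line 2 (append adds [96, 88, 77] as single element): lst = [7, 1, 25, 11, 27, [96, 88, 77]]
After line 3 (extend unpacks [51], adds 51): lst = [7, 1, 25, 11, 27, [96, 88, 77], 51]
After line 4: result = len(lst) = 7

7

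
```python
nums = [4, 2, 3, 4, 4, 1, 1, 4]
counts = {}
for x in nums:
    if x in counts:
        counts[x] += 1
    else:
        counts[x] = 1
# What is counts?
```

Initial: counts = {}, nums = [4, 2, 3, 4, 4, 1, 1, 4]
See 4: counts = {4: 1}
See 2: counts = {4: 1, 2: 1}
See 3: counts = {4: 1, 2: 1, 3: 1}
See 4: counts = {4: 2, 2: 1, 3: 1}
See 4: counts = {4: 3, 2: 1, 3: 1}
See 1: counts = {4: 3, 2: 1, 3: 1, 1: 1}
See 1: counts = {4: 3, 2: 1, 3: 1, 1: 2}
See 4: counts = {4: 4, 2: 1, 3: 1, 1: 2}

{4: 4, 2: 1, 3: 1, 1: 2}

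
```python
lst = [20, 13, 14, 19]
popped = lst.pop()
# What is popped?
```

19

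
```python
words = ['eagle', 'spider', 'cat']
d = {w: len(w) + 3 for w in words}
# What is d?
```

{'eagle': 8, 'spider': 9, 'cat': 6}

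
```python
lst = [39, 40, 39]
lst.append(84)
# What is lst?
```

[39, 40, 39, 84]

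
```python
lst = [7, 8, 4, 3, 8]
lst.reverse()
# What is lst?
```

[8, 3, 4, 8, 7]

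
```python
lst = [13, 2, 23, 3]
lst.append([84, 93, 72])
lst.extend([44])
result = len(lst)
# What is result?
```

After line 1: lst = [13, 2, 23, 3]
After line 2 (append adds [84, 93, 72] as single element): lst = [13, 2, 23, 3, [84, 93, 72]]
After line 3 (extend unpacks [44], adds 44): lst = [13, 2, 23, 3, [84, 93, 72], 44]
After line 4: result = len(lst) = 6

6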